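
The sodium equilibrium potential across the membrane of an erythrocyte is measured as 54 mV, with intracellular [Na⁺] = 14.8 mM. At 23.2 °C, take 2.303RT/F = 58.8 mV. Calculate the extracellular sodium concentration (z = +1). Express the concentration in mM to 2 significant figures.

120 mM

Nernst: E = (58.8/1) · log₁₀([out]/[in]), so log₁₀([out]/[in]) = 54.0 × 1 / 58.8 = 0.9184.
[out]/[in] = 10^(0.9184) = 8.286.
[out] = 8.286 × 14.8 = 122.6 mM.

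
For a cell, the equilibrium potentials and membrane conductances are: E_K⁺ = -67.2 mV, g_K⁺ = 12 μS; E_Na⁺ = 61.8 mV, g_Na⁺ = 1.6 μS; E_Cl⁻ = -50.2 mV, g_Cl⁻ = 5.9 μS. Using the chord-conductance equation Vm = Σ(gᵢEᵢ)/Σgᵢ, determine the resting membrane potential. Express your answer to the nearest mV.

-51 mV

Σ gᵢEᵢ = 12·(-67.2) + 1.6·(61.8) + 5.9·(-50.2) = -1003.70
Σ gᵢ = 12 + 1.6 + 5.9 = 19.5
Vm = -1003.70 / 19.5 = -51.47 mV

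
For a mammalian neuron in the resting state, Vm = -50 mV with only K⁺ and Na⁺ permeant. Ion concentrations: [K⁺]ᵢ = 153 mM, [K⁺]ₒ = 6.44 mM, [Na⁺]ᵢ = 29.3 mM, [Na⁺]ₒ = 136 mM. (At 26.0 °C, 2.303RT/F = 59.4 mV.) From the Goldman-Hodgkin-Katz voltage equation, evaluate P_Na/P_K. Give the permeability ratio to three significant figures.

0.118

Let α = P_Na/P_K. GHK: Vm = 59.4·log₁₀[(Kₒ + α·Naₒ)/(Kᵢ + α·Naᵢ)].
10^(Vm/59.4) = 10^(-50.0/59.4) = 0.14396
So 0.14396·(Kᵢ + α·Naᵢ) = Kₒ + α·Naₒ → α = (0.14396·153.0 − 6.44) / (136.0 − 0.14396·29.3)
α = (22.03 − 6.44) / (136.0 − 4.218) = 15.59/131.8 = 0.1183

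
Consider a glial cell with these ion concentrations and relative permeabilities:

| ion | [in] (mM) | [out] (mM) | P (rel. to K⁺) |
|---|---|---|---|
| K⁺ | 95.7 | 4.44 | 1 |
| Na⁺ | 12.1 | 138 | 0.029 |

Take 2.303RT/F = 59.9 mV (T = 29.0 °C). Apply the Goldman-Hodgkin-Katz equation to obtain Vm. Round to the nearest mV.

Vm = 59.9 · log₁₀[(Σ P·[cation]ₒ + Σ P·[anion]ᵢ) / (Σ P·[cation]ᵢ + Σ P·[anion]ₒ)]
Numerator = 1×4.44 + 0.029×138 = 8.442
Denominator = 1×95.7 + 0.029×12.1 = 96.05
Vm = 59.9 · log₁₀(0.087891) = 59.9 × (-1.0561) = -63.26 mV

-63 mV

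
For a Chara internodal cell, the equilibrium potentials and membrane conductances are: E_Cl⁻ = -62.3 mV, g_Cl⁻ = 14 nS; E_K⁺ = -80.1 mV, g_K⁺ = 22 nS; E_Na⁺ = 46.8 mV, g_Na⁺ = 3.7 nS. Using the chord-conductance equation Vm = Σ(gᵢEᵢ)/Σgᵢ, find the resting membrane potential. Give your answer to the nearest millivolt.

-62 mV

Σ gᵢEᵢ = 14·(-62.3) + 22·(-80.1) + 3.7·(46.8) = -2461.24
Σ gᵢ = 14 + 22 + 3.7 = 39.7
Vm = -2461.24 / 39.7 = -62.00 mV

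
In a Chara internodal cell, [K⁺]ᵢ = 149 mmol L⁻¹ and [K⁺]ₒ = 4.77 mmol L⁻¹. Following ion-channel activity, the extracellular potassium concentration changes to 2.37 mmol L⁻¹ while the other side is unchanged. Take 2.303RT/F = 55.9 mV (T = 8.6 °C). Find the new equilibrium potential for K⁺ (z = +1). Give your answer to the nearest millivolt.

After the shift: [K⁺]_out = 2.37, [K⁺]_in = 149 mmol L⁻¹.
E_new = (55.9/1)·log₁₀(2.37/149) = 55.90 · (-1.7984) = -100.53 mV

-101 mV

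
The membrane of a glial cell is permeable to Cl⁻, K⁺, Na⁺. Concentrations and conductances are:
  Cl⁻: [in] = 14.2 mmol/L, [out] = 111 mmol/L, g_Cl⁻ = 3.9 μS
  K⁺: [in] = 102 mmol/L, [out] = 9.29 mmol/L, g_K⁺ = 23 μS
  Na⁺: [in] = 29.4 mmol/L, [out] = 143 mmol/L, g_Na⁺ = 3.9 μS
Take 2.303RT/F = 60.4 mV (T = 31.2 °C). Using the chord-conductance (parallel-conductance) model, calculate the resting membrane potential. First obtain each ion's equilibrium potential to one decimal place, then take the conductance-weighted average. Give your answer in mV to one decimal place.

E_Cl⁻ = (60.4/-1)·log₁₀(111/14.2) = -53.9 mV
E_K⁺ = (60.4/1)·log₁₀(9.29/102) = -62.9 mV
E_Na⁺ = (60.4/1)·log₁₀(143/29.4) = 41.5 mV
Vm = (Σ gᵢEᵢ)/(Σ gᵢ) = (3.9·-53.9 + 23·-62.9 + 3.9·41.5) / (3.9 + 23 + 3.9)
= -1495.06 / 30.8 = -48.54 mV

-48.5 mV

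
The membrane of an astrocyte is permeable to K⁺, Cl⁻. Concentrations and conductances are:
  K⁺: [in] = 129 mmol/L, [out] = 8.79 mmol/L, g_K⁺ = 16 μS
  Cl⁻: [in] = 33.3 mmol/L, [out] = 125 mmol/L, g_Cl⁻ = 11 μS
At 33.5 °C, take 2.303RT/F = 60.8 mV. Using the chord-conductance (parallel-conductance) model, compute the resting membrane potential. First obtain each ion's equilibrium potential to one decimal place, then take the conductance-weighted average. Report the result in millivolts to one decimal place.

E_K⁺ = (60.8/1)·log₁₀(8.79/129) = -70.9 mV
E_Cl⁻ = (60.8/-1)·log₁₀(125/33.3) = -34.9 mV
Vm = (Σ gᵢEᵢ)/(Σ gᵢ) = (16·-70.9 + 11·-34.9) / (16 + 11)
= -1518.30 / 27 = -56.23 mV

-56.2 mV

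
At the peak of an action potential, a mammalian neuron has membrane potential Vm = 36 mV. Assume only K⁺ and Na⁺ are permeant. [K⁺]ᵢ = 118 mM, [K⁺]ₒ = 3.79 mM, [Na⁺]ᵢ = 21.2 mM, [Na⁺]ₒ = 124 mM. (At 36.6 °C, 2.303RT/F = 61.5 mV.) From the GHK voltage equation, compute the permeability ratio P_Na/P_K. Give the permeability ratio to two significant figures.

Let α = P_Na/P_K. GHK: Vm = 61.5·log₁₀[(Kₒ + α·Naₒ)/(Kᵢ + α·Naᵢ)].
10^(Vm/61.5) = 10^(36.0/61.5) = 3.8492
So 3.8492·(Kᵢ + α·Naᵢ) = Kₒ + α·Naₒ → α = (3.8492·118.0 − 3.79) / (124.0 − 3.8492·21.2)
α = (454.2 − 3.79) / (124.0 − 81.6) = 450.4/42.4 = 10.62

11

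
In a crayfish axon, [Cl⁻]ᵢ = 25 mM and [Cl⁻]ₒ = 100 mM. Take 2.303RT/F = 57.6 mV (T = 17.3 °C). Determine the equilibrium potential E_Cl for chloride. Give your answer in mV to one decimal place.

E = (57.6/z) · log₁₀([Cl⁻]_out/[Cl⁻]_in) with z = -1.
For an anion, dividing by z = -1 reverses the sign.
= (57.6/-1) · log₁₀(100/25) = -57.60 · log₁₀(4)
= -57.60 · (0.6021) = -34.68 mV

-34.7 mV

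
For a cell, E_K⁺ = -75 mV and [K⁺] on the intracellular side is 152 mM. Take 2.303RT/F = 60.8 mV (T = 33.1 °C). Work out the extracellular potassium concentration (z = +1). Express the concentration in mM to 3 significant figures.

8.88 mM

Nernst: E = (60.8/1) · log₁₀([out]/[in]), so log₁₀([out]/[in]) = -75.0 × 1 / 60.8 = -1.2336.
[out]/[in] = 10^(-1.2336) = 0.0584.
[out] = 0.0584 × 152 = 8.878 mM.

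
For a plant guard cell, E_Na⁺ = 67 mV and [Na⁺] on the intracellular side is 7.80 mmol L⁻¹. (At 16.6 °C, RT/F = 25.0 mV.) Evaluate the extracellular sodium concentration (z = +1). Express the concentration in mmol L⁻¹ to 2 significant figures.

Nernst: E = (25.0/1) · ln([out]/[in]), so ln([out]/[in]) = 67.0 × 1 / 25.0 = 2.6800.
[out]/[in] = e^(2.6800) = 14.59.
[out] = 14.59 × 7.80 = 113.8 mmol L⁻¹.

110 mmol L⁻¹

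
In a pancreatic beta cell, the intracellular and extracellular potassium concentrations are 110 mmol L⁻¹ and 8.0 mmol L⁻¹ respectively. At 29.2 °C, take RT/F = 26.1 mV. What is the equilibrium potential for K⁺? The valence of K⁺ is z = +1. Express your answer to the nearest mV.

E = (26.1/z) · ln([K⁺]_out/[K⁺]_in) with z = +1.
= (26.1/1) · ln(8.0/110) = 26.10 · ln(0.07273)
= 26.10 · (-2.6210) = -68.41 mV

-68 mV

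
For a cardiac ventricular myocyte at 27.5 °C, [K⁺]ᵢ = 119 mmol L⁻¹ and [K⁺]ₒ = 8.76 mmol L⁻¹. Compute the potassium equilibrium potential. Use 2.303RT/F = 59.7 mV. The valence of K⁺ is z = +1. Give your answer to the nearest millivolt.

-68 mV

E = (59.7/z) · log₁₀([K⁺]_out/[K⁺]_in) with z = +1.
= (59.7/1) · log₁₀(8.76/119) = 59.70 · log₁₀(0.07361)
= 59.70 · (-1.1330) = -67.64 mV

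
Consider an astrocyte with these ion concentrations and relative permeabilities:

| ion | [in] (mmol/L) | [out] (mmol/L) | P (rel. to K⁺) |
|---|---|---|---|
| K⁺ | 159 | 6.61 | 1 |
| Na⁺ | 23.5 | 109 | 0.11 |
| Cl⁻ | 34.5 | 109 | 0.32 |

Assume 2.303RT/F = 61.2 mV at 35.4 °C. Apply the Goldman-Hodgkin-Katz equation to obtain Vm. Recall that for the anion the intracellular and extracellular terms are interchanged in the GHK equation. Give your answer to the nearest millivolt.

-50 mV

Vm = 61.2 · log₁₀[(Σ P·[cation]ₒ + Σ P·[anion]ᵢ) / (Σ P·[cation]ᵢ + Σ P·[anion]ₒ)]
Numerator = 1×6.61 + 0.11×109 + 0.32×34.5 = 29.64
Denominator = 1×159 + 0.11×23.5 + 0.32×109 = 196.5
Vm = 61.2 · log₁₀(0.15087) = 61.2 × (-0.8214) = -50.27 mV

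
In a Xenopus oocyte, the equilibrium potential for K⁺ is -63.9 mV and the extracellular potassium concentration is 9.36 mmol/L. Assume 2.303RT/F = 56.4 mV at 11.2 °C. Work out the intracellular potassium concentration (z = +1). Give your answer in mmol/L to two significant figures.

130 mmol/L

Nernst: E = (56.4/1) · log₁₀([out]/[in]), so log₁₀([out]/[in]) = -63.9 × 1 / 56.4 = -1.1330.
[out]/[in] = 10^(-1.1330) = 0.07362.
[in] = 9.36 / 0.07362 = 127.1 mmol/L.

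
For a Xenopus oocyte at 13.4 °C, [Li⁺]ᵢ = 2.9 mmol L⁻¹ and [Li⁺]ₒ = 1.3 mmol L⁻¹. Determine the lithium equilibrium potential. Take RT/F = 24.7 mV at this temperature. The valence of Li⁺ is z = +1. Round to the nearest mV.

E = (24.7/z) · ln([Li⁺]_out/[Li⁺]_in) with z = +1.
= (24.7/1) · ln(1.3/2.9) = 24.70 · ln(0.4483)
= 24.70 · (-0.8023) = -19.82 mV

-20 mV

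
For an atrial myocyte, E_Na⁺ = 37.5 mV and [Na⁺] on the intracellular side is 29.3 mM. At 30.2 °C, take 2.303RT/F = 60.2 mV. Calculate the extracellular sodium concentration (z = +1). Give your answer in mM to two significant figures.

120 mM

Nernst: E = (60.2/1) · log₁₀([out]/[in]), so log₁₀([out]/[in]) = 37.5 × 1 / 60.2 = 0.6229.
[out]/[in] = 10^(0.6229) = 4.197.
[out] = 4.197 × 29.3 = 123 mM.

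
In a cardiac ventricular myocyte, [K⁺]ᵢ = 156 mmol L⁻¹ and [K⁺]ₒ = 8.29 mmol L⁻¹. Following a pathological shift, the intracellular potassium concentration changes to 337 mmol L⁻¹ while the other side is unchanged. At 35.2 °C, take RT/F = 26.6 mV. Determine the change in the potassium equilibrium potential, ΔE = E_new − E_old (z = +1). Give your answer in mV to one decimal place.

E_old = (26.6/1)·ln(8.29/156) = -78.07 mV
E_new = (26.6/1)·ln(8.29/337) = -98.55 mV
ΔE = -98.55 − (-78.07) = -20.49 mV

-20.5 mV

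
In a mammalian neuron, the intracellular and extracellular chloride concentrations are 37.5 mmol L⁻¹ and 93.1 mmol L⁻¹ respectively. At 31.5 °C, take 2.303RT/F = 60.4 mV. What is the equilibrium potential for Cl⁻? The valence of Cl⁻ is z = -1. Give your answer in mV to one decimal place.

E = (60.4/z) · log₁₀([Cl⁻]_out/[Cl⁻]_in) with z = -1.
For an anion, dividing by z = -1 reverses the sign.
= (60.4/-1) · log₁₀(93.1/37.5) = -60.40 · log₁₀(2.483)
= -60.40 · (0.3949) = -23.85 mV

-23.9 mV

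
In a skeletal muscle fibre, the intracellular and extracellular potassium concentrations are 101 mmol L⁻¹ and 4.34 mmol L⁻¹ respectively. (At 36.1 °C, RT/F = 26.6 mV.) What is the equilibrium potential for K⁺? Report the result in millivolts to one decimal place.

-83.7 mV

E = (26.6/z) · ln([K⁺]_out/[K⁺]_in) with z = +1.
= (26.6/1) · ln(4.34/101) = 26.60 · ln(0.04297)
= 26.60 · (-3.1472) = -83.72 mV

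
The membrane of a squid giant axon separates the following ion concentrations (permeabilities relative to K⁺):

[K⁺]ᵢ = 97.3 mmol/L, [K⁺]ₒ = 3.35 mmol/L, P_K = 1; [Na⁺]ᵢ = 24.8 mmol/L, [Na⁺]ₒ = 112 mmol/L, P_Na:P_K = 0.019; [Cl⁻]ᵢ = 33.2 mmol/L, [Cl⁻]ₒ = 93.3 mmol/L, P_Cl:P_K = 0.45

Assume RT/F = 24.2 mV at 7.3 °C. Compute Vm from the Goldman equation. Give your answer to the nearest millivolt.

Vm = 24.2 · ln[(Σ P·[cation]ₒ + Σ P·[anion]ᵢ) / (Σ P·[cation]ᵢ + Σ P·[anion]ₒ)]
Numerator = 1×3.35 + 0.019×112 + 0.45×33.2 = 20.42
Denominator = 1×97.3 + 0.019×24.8 + 0.45×93.3 = 139.8
Vm = 24.2 · ln(0.1461) = 24.2 × (-1.9235) = -46.55 mV

-47 mV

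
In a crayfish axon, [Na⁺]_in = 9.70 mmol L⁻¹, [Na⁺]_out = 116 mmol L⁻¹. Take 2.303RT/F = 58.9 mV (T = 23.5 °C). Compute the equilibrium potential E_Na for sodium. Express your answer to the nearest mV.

E = (58.9/z) · log₁₀([Na⁺]_out/[Na⁺]_in) with z = +1.
= (58.9/1) · log₁₀(116/9.70) = 58.90 · log₁₀(11.96)
= 58.90 · (1.0777) = 63.48 mV

63 mV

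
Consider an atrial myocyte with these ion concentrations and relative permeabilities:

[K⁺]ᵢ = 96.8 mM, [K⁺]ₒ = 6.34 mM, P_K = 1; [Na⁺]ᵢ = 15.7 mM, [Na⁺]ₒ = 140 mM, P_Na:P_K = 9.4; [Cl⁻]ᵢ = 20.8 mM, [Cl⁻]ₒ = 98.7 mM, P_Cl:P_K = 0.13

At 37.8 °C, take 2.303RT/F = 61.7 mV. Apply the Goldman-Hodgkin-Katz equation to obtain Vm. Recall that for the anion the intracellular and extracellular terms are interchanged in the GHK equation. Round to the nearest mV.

44 mV

Vm = 61.7 · log₁₀[(Σ P·[cation]ₒ + Σ P·[anion]ᵢ) / (Σ P·[cation]ᵢ + Σ P·[anion]ₒ)]
Numerator = 1×6.34 + 9.4×140 + 0.13×20.8 = 1325
Denominator = 1×96.8 + 9.4×15.7 + 0.13×98.7 = 257.2
Vm = 61.7 · log₁₀(5.1516) = 61.7 × (0.7119) = 43.93 mV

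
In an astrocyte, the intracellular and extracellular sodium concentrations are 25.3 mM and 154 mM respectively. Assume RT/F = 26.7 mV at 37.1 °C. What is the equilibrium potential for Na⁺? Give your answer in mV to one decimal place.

48.2 mV

E = (26.7/z) · ln([Na⁺]_out/[Na⁺]_in) with z = +1.
= (26.7/1) · ln(154/25.3) = 26.70 · ln(6.087)
= 26.70 · (1.8061) = 48.22 mV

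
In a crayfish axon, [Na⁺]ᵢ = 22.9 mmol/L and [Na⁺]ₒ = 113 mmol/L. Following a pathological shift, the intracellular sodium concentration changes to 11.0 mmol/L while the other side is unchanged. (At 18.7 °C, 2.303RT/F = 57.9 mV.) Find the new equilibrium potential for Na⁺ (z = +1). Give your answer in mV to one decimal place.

After the shift: [Na⁺]_out = 113, [Na⁺]_in = 11.0 mmol/L.
E_new = (57.9/1)·log₁₀(113/11.0) = 57.90 · (1.0117) = 58.58 mV

58.6 mV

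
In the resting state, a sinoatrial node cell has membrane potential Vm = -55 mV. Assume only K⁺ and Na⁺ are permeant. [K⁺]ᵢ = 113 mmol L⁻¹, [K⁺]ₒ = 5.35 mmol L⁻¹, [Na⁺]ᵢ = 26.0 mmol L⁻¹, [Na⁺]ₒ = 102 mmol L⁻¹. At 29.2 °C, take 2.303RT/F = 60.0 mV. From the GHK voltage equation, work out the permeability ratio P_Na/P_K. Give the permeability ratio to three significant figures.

0.0844

Let α = P_Na/P_K. GHK: Vm = 60.0·log₁₀[(Kₒ + α·Naₒ)/(Kᵢ + α·Naᵢ)].
10^(Vm/60.0) = 10^(-55.0/60.0) = 0.12115
So 0.12115·(Kᵢ + α·Naᵢ) = Kₒ + α·Naₒ → α = (0.12115·113.0 − 5.35) / (102.0 − 0.12115·26.0)
α = (13.69 − 5.35) / (102.0 − 3.15) = 8.34/98.85 = 0.08437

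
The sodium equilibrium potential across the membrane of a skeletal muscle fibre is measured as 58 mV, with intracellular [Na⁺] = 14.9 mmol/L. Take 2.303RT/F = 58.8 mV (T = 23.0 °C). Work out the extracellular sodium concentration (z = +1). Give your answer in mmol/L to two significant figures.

Nernst: E = (58.8/1) · log₁₀([out]/[in]), so log₁₀([out]/[in]) = 58.0 × 1 / 58.8 = 0.9864.
[out]/[in] = 10^(0.9864) = 9.692.
[out] = 9.692 × 14.9 = 144.4 mmol/L.

140 mmol/L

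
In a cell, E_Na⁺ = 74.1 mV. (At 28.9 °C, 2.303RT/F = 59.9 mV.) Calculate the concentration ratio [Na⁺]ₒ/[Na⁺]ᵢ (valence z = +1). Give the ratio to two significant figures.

log₁₀([out]/[in]) = E·z/(59.9) = 74.1 × 1 / 59.9 = 1.2371
[out]/[in] = 10^(1.2371) = 17.26

17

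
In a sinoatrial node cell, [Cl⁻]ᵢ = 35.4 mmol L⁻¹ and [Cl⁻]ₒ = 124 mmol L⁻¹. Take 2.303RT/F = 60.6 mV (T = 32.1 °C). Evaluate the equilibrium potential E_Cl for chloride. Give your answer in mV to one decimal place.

-33.0 mV

E = (60.6/z) · log₁₀([Cl⁻]_out/[Cl⁻]_in) with z = -1.
For an anion, dividing by z = -1 reverses the sign.
= (60.6/-1) · log₁₀(124/35.4) = -60.60 · log₁₀(3.503)
= -60.60 · (0.5444) = -32.99 mV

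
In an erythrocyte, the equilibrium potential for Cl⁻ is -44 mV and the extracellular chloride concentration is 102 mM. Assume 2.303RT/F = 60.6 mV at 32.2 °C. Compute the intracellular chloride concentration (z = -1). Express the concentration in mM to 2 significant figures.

Nernst: E = (60.6/-1) · log₁₀([out]/[in]), so log₁₀([out]/[in]) = -44.0 × -1 / 60.6 = 0.7261.
[out]/[in] = 10^(0.7261) = 5.322.
[in] = 102 / 5.322 = 19.17 mM.

19 mM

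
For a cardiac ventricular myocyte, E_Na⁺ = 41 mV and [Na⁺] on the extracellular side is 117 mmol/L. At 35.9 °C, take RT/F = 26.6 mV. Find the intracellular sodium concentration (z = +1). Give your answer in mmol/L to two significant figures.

25 mmol/L

Nernst: E = (26.6/1) · ln([out]/[in]), so ln([out]/[in]) = 41.0 × 1 / 26.6 = 1.5414.
[out]/[in] = e^(1.5414) = 4.671.
[in] = 117 / 4.671 = 25.05 mmol/L.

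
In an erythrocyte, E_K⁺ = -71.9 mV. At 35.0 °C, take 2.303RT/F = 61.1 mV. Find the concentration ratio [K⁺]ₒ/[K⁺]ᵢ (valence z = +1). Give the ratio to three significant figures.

0.0666

log₁₀([out]/[in]) = E·z/(61.1) = -71.9 × 1 / 61.1 = -1.1768
[out]/[in] = 10^(-1.1768) = 0.06656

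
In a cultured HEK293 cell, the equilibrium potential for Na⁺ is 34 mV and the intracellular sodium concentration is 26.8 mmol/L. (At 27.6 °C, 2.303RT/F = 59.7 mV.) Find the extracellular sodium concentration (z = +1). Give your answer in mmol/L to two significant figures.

Nernst: E = (59.7/1) · log₁₀([out]/[in]), so log₁₀([out]/[in]) = 34.0 × 1 / 59.7 = 0.5695.
[out]/[in] = 10^(0.5695) = 3.711.
[out] = 3.711 × 26.8 = 99.46 mmol/L.

99 mmol/L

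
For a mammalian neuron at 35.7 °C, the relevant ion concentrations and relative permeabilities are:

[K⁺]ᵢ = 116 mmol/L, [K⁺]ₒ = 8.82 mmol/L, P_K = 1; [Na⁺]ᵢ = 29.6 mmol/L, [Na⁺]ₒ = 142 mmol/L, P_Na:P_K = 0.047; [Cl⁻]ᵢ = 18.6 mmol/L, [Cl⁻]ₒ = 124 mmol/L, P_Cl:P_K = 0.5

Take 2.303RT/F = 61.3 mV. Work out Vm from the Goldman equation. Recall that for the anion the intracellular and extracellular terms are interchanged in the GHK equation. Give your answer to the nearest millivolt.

Vm = 61.3 · log₁₀[(Σ P·[cation]ₒ + Σ P·[anion]ᵢ) / (Σ P·[cation]ᵢ + Σ P·[anion]ₒ)]
Numerator = 1×8.82 + 0.047×142 + 0.5×18.6 = 24.79
Denominator = 1×116 + 0.047×29.6 + 0.5×124 = 179.4
Vm = 61.3 · log₁₀(0.13821) = 61.3 × (-0.8595) = -52.68 mV

-53 mV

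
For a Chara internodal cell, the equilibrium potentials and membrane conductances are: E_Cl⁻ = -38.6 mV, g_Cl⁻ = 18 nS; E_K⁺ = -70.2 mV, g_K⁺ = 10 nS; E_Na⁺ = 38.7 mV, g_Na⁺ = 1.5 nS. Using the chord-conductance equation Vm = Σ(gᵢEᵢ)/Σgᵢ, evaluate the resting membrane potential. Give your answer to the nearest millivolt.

-45 mV

Σ gᵢEᵢ = 18·(-38.6) + 10·(-70.2) + 1.5·(38.7) = -1338.75
Σ gᵢ = 18 + 10 + 1.5 = 29.5
Vm = -1338.75 / 29.5 = -45.38 mV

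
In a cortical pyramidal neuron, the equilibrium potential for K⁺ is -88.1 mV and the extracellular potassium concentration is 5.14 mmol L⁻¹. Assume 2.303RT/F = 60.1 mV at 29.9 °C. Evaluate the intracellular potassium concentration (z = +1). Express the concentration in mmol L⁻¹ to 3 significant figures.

Nernst: E = (60.1/1) · log₁₀([out]/[in]), so log₁₀([out]/[in]) = -88.1 × 1 / 60.1 = -1.4659.
[out]/[in] = 10^(-1.4659) = 0.03421.
[in] = 5.14 / 0.03421 = 150.3 mmol L⁻¹.

150 mmol L⁻¹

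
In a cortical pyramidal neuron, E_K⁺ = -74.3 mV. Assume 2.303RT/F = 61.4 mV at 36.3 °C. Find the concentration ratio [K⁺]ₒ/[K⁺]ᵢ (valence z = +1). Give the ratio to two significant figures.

log₁₀([out]/[in]) = E·z/(61.4) = -74.3 × 1 / 61.4 = -1.2101
[out]/[in] = 10^(-1.2101) = 0.06165

0.062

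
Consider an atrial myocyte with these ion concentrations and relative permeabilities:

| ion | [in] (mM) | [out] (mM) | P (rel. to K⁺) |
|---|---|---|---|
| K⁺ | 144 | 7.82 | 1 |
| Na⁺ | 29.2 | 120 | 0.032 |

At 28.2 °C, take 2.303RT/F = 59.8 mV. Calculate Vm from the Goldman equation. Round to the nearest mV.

-65 mV

Vm = 59.8 · log₁₀[(Σ P·[cation]ₒ + Σ P·[anion]ᵢ) / (Σ P·[cation]ᵢ + Σ P·[anion]ₒ)]
Numerator = 1×7.82 + 0.032×120 = 11.66
Denominator = 1×144 + 0.032×29.2 = 144.9
Vm = 59.8 · log₁₀(0.08045) = 59.8 × (-1.0945) = -65.45 mV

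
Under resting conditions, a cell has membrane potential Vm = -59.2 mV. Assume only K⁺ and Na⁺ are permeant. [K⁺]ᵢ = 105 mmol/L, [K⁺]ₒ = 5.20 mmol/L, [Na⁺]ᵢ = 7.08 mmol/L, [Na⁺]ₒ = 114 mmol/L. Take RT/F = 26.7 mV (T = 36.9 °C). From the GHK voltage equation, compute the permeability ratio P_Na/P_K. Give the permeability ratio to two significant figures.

0.055

Let α = P_Na/P_K. GHK: Vm = 26.7·ln[(Kₒ + α·Naₒ)/(Kᵢ + α·Naᵢ)].
e^(Vm/26.7) = e^(-59.2/26.7) = 0.10891
So 0.10891·(Kᵢ + α·Naᵢ) = Kₒ + α·Naₒ → α = (0.10891·105.0 − 5.2) / (114.0 − 0.10891·7.08)
α = (11.44 − 5.2) / (114.0 − 0.7711) = 6.236/113.2 = 0.05507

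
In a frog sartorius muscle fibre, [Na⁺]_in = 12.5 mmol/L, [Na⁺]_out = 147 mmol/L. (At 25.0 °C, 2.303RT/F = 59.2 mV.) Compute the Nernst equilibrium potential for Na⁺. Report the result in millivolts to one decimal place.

E = (59.2/z) · log₁₀([Na⁺]_out/[Na⁺]_in) with z = +1.
= (59.2/1) · log₁₀(147/12.5) = 59.20 · log₁₀(11.76)
= 59.20 · (1.0704) = 63.37 mV

63.4 mV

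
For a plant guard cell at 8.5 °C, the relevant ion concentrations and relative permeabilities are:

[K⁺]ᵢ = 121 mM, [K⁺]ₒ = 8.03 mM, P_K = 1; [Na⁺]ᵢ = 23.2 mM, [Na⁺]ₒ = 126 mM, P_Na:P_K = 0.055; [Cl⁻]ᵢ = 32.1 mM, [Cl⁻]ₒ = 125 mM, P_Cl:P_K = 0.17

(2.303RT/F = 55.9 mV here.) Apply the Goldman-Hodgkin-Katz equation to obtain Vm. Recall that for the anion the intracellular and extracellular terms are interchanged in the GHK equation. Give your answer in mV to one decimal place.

-47.3 mV

Vm = 55.9 · log₁₀[(Σ P·[cation]ₒ + Σ P·[anion]ᵢ) / (Σ P·[cation]ᵢ + Σ P·[anion]ₒ)]
Numerator = 1×8.03 + 0.055×126 + 0.17×32.1 = 20.42
Denominator = 1×121 + 0.055×23.2 + 0.17×125 = 143.5
Vm = 55.9 · log₁₀(0.14225) = 55.9 × (-0.8469) = -47.34 mV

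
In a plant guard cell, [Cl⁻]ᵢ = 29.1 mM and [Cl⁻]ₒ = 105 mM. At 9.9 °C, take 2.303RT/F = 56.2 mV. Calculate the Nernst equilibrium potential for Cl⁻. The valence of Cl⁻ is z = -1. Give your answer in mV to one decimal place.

E = (56.2/z) · log₁₀([Cl⁻]_out/[Cl⁻]_in) with z = -1.
For an anion, dividing by z = -1 reverses the sign.
= (56.2/-1) · log₁₀(105/29.1) = -56.20 · log₁₀(3.608)
= -56.20 · (0.5573) = -31.32 mV

-31.3 mV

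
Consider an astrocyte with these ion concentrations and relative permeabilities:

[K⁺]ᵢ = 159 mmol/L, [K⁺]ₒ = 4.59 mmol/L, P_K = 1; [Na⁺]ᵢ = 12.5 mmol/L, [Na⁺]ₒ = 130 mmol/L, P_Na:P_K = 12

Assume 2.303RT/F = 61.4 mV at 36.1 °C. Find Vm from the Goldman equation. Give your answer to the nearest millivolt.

Vm = 61.4 · log₁₀[(Σ P·[cation]ₒ + Σ P·[anion]ᵢ) / (Σ P·[cation]ᵢ + Σ P·[anion]ₒ)]
Numerator = 1×4.59 + 12×130 = 1565
Denominator = 1×159 + 12×12.5 = 309
Vm = 61.4 · log₁₀(5.0634) = 61.4 × (0.7044) = 43.25 mV

43 mV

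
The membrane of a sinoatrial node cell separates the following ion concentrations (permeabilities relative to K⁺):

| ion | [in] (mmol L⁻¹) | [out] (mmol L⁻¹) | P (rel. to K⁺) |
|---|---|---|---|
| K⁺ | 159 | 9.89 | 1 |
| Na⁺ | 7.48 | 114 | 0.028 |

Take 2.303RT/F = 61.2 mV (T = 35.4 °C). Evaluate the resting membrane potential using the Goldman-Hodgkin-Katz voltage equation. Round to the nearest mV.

-66 mV

Vm = 61.2 · log₁₀[(Σ P·[cation]ₒ + Σ P·[anion]ᵢ) / (Σ P·[cation]ᵢ + Σ P·[anion]ₒ)]
Numerator = 1×9.89 + 0.028×114 = 13.08
Denominator = 1×159 + 0.028×7.48 = 159.2
Vm = 61.2 · log₁₀(0.082168) = 61.2 × (-1.0853) = -66.42 mV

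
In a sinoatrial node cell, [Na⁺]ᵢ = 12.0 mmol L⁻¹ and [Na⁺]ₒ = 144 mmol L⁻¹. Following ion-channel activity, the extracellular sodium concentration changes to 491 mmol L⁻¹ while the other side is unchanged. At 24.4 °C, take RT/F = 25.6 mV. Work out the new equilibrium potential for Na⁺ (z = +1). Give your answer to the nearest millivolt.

After the shift: [Na⁺]_out = 491, [Na⁺]_in = 12.0 mmol L⁻¹.
E_new = (25.6/1)·ln(491/12.0) = 25.60 · (3.7115) = 95.02 mV

95 mV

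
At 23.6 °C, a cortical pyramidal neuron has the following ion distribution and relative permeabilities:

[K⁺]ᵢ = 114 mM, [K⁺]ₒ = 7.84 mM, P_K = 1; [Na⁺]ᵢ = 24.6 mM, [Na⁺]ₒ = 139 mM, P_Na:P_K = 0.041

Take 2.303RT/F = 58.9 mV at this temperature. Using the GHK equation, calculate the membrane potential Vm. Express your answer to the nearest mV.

Vm = 58.9 · log₁₀[(Σ P·[cation]ₒ + Σ P·[anion]ᵢ) / (Σ P·[cation]ᵢ + Σ P·[anion]ₒ)]
Numerator = 1×7.84 + 0.041×139 = 13.54
Denominator = 1×114 + 0.041×24.6 = 115
Vm = 58.9 · log₁₀(0.11772) = 58.9 × (-0.9291) = -54.73 mV

-55 mV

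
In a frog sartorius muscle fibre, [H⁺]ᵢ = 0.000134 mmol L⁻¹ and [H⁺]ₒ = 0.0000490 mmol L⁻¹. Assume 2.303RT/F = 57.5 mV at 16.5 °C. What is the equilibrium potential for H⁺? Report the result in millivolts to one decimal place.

E = (57.5/z) · log₁₀([H⁺]_out/[H⁺]_in) with z = +1.
= (57.5/1) · log₁₀(0.0000490/0.000134) = 57.50 · log₁₀(0.3657)
= 57.50 · (-0.4369) = -25.12 mV

-25.1 mV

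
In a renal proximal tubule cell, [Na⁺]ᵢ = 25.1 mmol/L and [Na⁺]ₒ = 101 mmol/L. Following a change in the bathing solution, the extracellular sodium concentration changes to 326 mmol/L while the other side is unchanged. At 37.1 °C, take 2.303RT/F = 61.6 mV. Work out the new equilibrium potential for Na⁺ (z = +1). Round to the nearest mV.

69 mV

After the shift: [Na⁺]_out = 326, [Na⁺]_in = 25.1 mmol/L.
E_new = (61.6/1)·log₁₀(326/25.1) = 61.60 · (1.1135) = 68.59 mV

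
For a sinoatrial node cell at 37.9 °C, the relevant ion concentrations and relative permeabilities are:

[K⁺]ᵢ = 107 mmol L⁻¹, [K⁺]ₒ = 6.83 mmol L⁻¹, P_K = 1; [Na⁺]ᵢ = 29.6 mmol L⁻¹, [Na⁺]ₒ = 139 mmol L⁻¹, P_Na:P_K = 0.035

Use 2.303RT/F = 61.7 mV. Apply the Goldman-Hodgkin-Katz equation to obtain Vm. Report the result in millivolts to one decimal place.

-59.6 mV

Vm = 61.7 · log₁₀[(Σ P·[cation]ₒ + Σ P·[anion]ᵢ) / (Σ P·[cation]ᵢ + Σ P·[anion]ₒ)]
Numerator = 1×6.83 + 0.035×139 = 11.7
Denominator = 1×107 + 0.035×29.6 = 108
Vm = 61.7 · log₁₀(0.10825) = 61.7 × (-0.9656) = -59.58 mV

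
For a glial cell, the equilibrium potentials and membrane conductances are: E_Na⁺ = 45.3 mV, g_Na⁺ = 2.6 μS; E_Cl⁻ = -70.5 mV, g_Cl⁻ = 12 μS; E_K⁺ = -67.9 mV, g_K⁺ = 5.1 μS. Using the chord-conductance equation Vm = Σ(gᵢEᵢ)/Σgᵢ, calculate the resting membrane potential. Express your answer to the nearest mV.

Σ gᵢEᵢ = 2.6·(45.3) + 12·(-70.5) + 5.1·(-67.9) = -1074.51
Σ gᵢ = 2.6 + 12 + 5.1 = 19.7
Vm = -1074.51 / 19.7 = -54.54 mV

-55 mV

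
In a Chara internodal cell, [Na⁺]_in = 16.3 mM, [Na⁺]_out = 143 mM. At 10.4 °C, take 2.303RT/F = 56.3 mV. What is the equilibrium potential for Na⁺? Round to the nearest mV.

53 mV

E = (56.3/z) · log₁₀([Na⁺]_out/[Na⁺]_in) with z = +1.
= (56.3/1) · log₁₀(143/16.3) = 56.30 · log₁₀(8.773)
= 56.30 · (0.9431) = 53.10 mV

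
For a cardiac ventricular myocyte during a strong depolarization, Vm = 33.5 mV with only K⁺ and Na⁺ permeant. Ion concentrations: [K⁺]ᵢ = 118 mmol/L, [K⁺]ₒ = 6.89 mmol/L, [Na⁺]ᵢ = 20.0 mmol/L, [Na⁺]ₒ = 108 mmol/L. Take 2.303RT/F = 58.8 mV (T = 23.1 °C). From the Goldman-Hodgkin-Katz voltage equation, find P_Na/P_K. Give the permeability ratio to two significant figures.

Let α = P_Na/P_K. GHK: Vm = 58.8·log₁₀[(Kₒ + α·Naₒ)/(Kᵢ + α·Naᵢ)].
10^(Vm/58.8) = 10^(33.5/58.8) = 3.713
So 3.713·(Kᵢ + α·Naᵢ) = Kₒ + α·Naₒ → α = (3.713·118.0 − 6.89) / (108.0 − 3.713·20.0)
α = (438.1 − 6.89) / (108.0 − 74.26) = 431.2/33.74 = 12.78

13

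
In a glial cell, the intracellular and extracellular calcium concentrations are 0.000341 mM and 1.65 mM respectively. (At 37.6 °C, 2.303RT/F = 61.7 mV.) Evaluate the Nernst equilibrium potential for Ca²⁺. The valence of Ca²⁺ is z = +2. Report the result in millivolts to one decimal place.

113.7 mV

E = (61.7/z) · log₁₀([Ca²⁺]_out/[Ca²⁺]_in) with z = +2.
= (61.7/2) · log₁₀(1.65/0.000341) = 30.85 · log₁₀(4839)
= 30.85 · (3.6847) = 113.67 mV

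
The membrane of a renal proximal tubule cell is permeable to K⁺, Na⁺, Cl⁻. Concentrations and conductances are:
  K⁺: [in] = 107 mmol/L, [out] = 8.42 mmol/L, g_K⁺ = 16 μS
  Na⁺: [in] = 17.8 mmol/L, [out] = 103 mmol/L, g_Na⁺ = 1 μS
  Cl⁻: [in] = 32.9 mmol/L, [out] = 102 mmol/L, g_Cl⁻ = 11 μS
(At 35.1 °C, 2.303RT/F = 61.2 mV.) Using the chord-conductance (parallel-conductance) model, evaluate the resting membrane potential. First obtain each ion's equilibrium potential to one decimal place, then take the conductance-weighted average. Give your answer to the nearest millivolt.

-49 mV

E_K⁺ = (61.2/1)·log₁₀(8.42/107) = -67.6 mV
E_Na⁺ = (61.2/1)·log₁₀(103/17.8) = 46.7 mV
E_Cl⁻ = (61.2/-1)·log₁₀(102/32.9) = -30.1 mV
Vm = (Σ gᵢEᵢ)/(Σ gᵢ) = (16·-67.6 + 1·46.7 + 11·-30.1) / (16 + 1 + 11)
= -1366.00 / 28 = -48.79 mV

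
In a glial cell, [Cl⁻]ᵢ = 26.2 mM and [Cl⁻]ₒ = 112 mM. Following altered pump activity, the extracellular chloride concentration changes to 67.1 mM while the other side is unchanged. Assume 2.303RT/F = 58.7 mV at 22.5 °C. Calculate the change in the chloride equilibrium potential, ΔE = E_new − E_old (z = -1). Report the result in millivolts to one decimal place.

E_old = (58.7/-1)·log₁₀(112/26.2) = -37.03 mV
E_new = (58.7/-1)·log₁₀(67.1/26.2) = -23.97 mV
ΔE = -23.97 − (-37.03) = 13.06 mV

13.1 mV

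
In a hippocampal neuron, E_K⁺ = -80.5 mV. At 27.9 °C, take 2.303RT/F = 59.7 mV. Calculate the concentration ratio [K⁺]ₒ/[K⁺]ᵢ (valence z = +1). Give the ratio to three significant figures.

0.0448

log₁₀([out]/[in]) = E·z/(59.7) = -80.5 × 1 / 59.7 = -1.3484
[out]/[in] = 10^(-1.3484) = 0.04483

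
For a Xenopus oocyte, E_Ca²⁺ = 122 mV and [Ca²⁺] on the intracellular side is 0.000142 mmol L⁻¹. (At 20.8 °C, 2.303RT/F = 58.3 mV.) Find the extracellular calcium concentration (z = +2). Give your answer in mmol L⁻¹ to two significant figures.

Nernst: E = (58.3/2) · log₁₀([out]/[in]), so log₁₀([out]/[in]) = 122.0 × 2 / 58.3 = 4.1852.
[out]/[in] = 10^(4.1852) = 1.532e+04.
[out] = 1.532e+04 × 0.000142 = 2.175 mmol L⁻¹.

2.2 mmol L⁻¹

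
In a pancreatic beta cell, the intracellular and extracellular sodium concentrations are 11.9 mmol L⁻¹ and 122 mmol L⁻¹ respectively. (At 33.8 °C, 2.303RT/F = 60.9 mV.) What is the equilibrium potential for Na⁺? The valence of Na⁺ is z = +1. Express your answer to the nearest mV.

62 mV

E = (60.9/z) · log₁₀([Na⁺]_out/[Na⁺]_in) with z = +1.
= (60.9/1) · log₁₀(122/11.9) = 60.90 · log₁₀(10.25)
= 60.90 · (1.0108) = 61.56 mV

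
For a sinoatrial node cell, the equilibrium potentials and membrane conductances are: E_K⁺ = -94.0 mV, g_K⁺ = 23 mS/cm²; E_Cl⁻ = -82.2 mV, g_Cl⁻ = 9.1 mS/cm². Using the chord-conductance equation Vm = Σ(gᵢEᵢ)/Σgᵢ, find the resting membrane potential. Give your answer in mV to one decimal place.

-90.7 mV

Σ gᵢEᵢ = 23·(-94.0) + 9.1·(-82.2) = -2910.02
Σ gᵢ = 23 + 9.1 = 32.1
Vm = -2910.02 / 32.1 = -90.65 mV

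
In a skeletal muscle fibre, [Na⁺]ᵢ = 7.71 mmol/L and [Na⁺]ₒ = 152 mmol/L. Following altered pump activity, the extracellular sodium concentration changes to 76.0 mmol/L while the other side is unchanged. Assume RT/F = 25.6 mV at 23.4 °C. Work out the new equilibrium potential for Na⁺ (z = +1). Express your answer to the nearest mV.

After the shift: [Na⁺]_out = 76.0, [Na⁺]_in = 7.71 mmol/L.
E_new = (25.6/1)·ln(76.0/7.71) = 25.60 · (2.2882) = 58.58 mV

59 mV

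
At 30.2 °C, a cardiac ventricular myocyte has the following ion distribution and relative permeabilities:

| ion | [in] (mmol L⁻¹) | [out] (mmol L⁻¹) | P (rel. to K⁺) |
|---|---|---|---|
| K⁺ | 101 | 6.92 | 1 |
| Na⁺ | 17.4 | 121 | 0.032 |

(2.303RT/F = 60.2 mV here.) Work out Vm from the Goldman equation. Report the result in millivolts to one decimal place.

-58.6 mV

Vm = 60.2 · log₁₀[(Σ P·[cation]ₒ + Σ P·[anion]ᵢ) / (Σ P·[cation]ᵢ + Σ P·[anion]ₒ)]
Numerator = 1×6.92 + 0.032×121 = 10.79
Denominator = 1×101 + 0.032×17.4 = 101.6
Vm = 60.2 · log₁₀(0.10627) = 60.2 × (-0.9736) = -58.61 mV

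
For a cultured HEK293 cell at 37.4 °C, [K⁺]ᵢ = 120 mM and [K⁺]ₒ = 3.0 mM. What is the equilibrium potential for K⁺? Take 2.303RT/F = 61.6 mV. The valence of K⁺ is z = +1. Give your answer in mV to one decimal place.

E = (61.6/z) · log₁₀([K⁺]_out/[K⁺]_in) with z = +1.
= (61.6/1) · log₁₀(3.0/120) = 61.60 · log₁₀(0.025)
= 61.60 · (-1.6021) = -98.69 mV

-98.7 mV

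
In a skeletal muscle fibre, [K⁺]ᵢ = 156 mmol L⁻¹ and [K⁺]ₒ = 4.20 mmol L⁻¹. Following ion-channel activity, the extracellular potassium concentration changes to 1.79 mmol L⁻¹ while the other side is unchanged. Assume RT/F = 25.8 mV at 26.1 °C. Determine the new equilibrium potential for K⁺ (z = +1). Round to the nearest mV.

-115 mV

After the shift: [K⁺]_out = 1.79, [K⁺]_in = 156 mmol L⁻¹.
E_new = (25.8/1)·ln(1.79/156) = 25.80 · (-4.4676) = -115.27 mV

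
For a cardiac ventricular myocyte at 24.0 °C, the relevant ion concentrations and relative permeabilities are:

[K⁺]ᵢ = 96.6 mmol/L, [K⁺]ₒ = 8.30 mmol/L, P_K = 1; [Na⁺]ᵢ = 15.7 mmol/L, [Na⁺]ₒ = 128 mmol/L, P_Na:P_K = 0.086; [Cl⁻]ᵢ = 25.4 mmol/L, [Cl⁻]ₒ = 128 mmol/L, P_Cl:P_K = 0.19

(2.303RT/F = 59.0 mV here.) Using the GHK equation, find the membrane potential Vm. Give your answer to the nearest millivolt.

-42 mV

Vm = 59.0 · log₁₀[(Σ P·[cation]ₒ + Σ P·[anion]ᵢ) / (Σ P·[cation]ᵢ + Σ P·[anion]ₒ)]
Numerator = 1×8.30 + 0.086×128 + 0.19×25.4 = 24.13
Denominator = 1×96.6 + 0.086×15.7 + 0.19×128 = 122.3
Vm = 59.0 · log₁₀(0.19738) = 59.0 × (-0.7047) = -41.58 mV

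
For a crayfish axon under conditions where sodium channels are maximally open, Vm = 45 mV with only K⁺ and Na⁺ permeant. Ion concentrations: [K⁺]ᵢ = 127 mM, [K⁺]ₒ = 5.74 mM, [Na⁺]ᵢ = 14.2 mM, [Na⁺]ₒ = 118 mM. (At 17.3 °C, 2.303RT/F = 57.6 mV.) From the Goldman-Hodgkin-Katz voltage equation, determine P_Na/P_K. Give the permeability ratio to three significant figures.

Let α = P_Na/P_K. GHK: Vm = 57.6·log₁₀[(Kₒ + α·Naₒ)/(Kᵢ + α·Naᵢ)].
10^(Vm/57.6) = 10^(45.0/57.6) = 6.043
So 6.043·(Kᵢ + α·Naᵢ) = Kₒ + α·Naₒ → α = (6.043·127.0 − 5.74) / (118.0 − 6.043·14.2)
α = (767.5 − 5.74) / (118.0 − 85.81) = 761.7/32.19 = 23.66

23.7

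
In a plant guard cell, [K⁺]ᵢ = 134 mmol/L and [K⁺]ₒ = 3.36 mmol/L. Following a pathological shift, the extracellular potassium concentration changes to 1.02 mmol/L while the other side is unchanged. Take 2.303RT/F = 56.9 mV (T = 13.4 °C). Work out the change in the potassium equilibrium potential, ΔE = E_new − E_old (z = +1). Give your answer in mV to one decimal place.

E_old = (56.9/1)·log₁₀(3.36/134) = -91.08 mV
E_new = (56.9/1)·log₁₀(1.02/134) = -120.54 mV
ΔE = -120.54 − (-91.08) = -29.46 mV

-29.5 mV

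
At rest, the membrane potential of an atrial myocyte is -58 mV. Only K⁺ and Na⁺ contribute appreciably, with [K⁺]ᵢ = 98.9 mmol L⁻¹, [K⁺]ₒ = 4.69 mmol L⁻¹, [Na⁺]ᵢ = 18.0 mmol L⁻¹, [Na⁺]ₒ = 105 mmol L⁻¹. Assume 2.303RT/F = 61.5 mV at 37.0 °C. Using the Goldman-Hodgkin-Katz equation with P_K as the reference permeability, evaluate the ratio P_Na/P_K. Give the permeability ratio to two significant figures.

Let α = P_Na/P_K. GHK: Vm = 61.5·log₁₀[(Kₒ + α·Naₒ)/(Kᵢ + α·Naᵢ)].
10^(Vm/61.5) = 10^(-58.0/61.5) = 0.114
So 0.114·(Kᵢ + α·Naᵢ) = Kₒ + α·Naₒ → α = (0.114·98.9 − 4.69) / (105.0 − 0.114·18.0)
α = (11.27 − 4.69) / (105.0 − 2.052) = 6.585/102.9 = 0.06396

0.064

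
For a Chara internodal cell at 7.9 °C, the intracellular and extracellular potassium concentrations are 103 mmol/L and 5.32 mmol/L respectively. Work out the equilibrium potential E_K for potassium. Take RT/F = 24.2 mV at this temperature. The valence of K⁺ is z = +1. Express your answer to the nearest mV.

-72 mV

E = (24.2/z) · ln([K⁺]_out/[K⁺]_in) with z = +1.
= (24.2/1) · ln(5.32/103) = 24.20 · ln(0.05165)
= 24.20 · (-2.9633) = -71.71 mV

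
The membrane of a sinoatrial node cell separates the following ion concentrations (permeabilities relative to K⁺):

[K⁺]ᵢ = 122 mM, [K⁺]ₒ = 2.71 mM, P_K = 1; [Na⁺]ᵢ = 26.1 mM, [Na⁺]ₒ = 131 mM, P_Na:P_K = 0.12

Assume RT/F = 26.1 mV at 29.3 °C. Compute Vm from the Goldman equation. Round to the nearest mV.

Vm = 26.1 · ln[(Σ P·[cation]ₒ + Σ P·[anion]ᵢ) / (Σ P·[cation]ᵢ + Σ P·[anion]ₒ)]
Numerator = 1×2.71 + 0.12×131 = 18.43
Denominator = 1×122 + 0.12×26.1 = 125.1
Vm = 26.1 · ln(0.14728) = 26.1 × (-1.9154) = -49.99 mV

-50 mV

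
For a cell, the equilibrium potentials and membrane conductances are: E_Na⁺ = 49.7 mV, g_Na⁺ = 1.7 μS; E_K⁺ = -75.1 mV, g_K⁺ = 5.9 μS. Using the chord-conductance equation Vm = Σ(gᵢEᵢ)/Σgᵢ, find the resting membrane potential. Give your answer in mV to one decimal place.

-47.2 mV

Σ gᵢEᵢ = 1.7·(49.7) + 5.9·(-75.1) = -358.60
Σ gᵢ = 1.7 + 5.9 = 7.6
Vm = -358.60 / 7.6 = -47.18 mV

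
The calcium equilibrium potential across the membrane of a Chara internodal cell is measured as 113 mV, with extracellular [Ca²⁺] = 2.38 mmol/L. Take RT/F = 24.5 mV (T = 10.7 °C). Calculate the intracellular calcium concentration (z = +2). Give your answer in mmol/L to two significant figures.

0.00023 mmol/L

Nernst: E = (24.5/2) · ln([out]/[in]), so ln([out]/[in]) = 113.0 × 2 / 24.5 = 9.2245.
[out]/[in] = e^(9.2245) = 1.014e+04.
[in] = 2.38 / 1.014e+04 = 0.0002347 mmol/L.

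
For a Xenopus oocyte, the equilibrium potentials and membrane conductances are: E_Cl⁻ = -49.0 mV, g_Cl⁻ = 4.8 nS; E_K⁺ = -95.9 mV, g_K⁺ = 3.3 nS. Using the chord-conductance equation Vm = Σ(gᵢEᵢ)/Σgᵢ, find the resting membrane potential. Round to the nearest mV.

-68 mV

Σ gᵢEᵢ = 4.8·(-49.0) + 3.3·(-95.9) = -551.67
Σ gᵢ = 4.8 + 3.3 = 8.1
Vm = -551.67 / 8.1 = -68.11 mV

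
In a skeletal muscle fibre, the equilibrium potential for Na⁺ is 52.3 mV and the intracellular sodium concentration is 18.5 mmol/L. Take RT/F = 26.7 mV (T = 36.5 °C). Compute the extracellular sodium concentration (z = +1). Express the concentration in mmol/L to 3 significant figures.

Nernst: E = (26.7/1) · ln([out]/[in]), so ln([out]/[in]) = 52.3 × 1 / 26.7 = 1.9588.
[out]/[in] = e^(1.9588) = 7.091.
[out] = 7.091 × 18.5 = 131.2 mmol/L.

131 mmol/L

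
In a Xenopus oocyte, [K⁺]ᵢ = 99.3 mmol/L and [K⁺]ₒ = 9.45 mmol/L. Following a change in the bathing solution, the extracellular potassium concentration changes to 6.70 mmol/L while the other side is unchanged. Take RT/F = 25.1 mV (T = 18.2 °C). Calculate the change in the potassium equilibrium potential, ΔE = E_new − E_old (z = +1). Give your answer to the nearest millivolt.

-9 mV

E_old = (25.1/1)·ln(9.45/99.3) = -59.04 mV
E_new = (25.1/1)·ln(6.70/99.3) = -67.67 mV
ΔE = -67.67 − (-59.04) = -8.63 mV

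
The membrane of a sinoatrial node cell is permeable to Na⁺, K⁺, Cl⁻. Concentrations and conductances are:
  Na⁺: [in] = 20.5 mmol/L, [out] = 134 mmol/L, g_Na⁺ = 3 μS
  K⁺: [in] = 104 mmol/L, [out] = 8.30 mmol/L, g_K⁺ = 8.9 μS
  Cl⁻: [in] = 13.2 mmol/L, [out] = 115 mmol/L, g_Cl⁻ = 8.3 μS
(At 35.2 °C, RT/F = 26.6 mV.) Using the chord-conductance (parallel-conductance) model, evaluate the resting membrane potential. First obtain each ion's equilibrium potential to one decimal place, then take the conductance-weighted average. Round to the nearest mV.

E_Na⁺ = (26.6/1)·ln(134/20.5) = 49.9 mV
E_K⁺ = (26.6/1)·ln(8.30/104) = -67.2 mV
E_Cl⁻ = (26.6/-1)·ln(115/13.2) = -57.6 mV
Vm = (Σ gᵢEᵢ)/(Σ gᵢ) = (3·49.9 + 8.9·-67.2 + 8.3·-57.6) / (3 + 8.9 + 8.3)
= -926.46 / 20.2 = -45.86 mV

-46 mV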